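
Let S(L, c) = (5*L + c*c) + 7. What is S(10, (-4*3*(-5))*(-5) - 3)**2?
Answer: 8439361956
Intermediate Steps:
S(L, c) = 7 + c**2 + 5*L (S(L, c) = (5*L + c**2) + 7 = (c**2 + 5*L) + 7 = 7 + c**2 + 5*L)
S(10, (-4*3*(-5))*(-5) - 3)**2 = (7 + ((-4*3*(-5))*(-5) - 3)**2 + 5*10)**2 = (7 + (-12*(-5)*(-5) - 3)**2 + 50)**2 = (7 + (60*(-5) - 3)**2 + 50)**2 = (7 + (-300 - 3)**2 + 50)**2 = (7 + (-303)**2 + 50)**2 = (7 + 91809 + 50)**2 = 91866**2 = 8439361956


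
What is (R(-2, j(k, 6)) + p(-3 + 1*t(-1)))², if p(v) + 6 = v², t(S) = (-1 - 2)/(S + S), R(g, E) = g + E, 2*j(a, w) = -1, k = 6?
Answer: 625/16 ≈ 39.063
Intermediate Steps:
j(a, w) = -½ (j(a, w) = (½)*(-1) = -½)
R(g, E) = E + g
t(S) = -3/(2*S) (t(S) = -3*1/(2*S) = -3/(2*S))
p(v) = -6 + v²
(R(-2, j(k, 6)) + p(-3 + 1*t(-1)))² = ((-½ - 2) + (-6 + (-3 + 1*(-3/2/(-1)))²))² = (-5/2 + (-6 + (-3 + 1*(-3/2*(-1)))²))² = (-5/2 + (-6 + (-3 + 1*(3/2))²))² = (-5/2 + (-6 + (-3 + 3/2)²))² = (-5/2 + (-6 + (-3/2)²))² = (-5/2 + (-6 + 9/4))² = (-5/2 - 15/4)² = (-25/4)² = 625/16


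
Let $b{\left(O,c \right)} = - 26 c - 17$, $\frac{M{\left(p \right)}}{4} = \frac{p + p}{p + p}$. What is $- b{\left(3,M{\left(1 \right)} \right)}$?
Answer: $121$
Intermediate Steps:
$M{\left(p \right)} = 4$ ($M{\left(p \right)} = 4 \frac{p + p}{p + p} = 4 \frac{2 p}{2 p} = 4 \cdot 2 p \frac{1}{2 p} = 4 \cdot 1 = 4$)
$b{\left(O,c \right)} = -17 - 26 c$
$- b{\left(3,M{\left(1 \right)} \right)} = - (-17 - 104) = \left(-1\right) \left(-121\right) = 121$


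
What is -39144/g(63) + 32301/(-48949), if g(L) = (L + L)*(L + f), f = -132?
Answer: 38934161/10132443 ≈ 3.8425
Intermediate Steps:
g(L) = 2*L*(-132 + L) (g(L) = (L + L)*(L - 132) = (2*L)*(-132 + L) = 2*L*(-132 + L))
-39144/g(63) + 32301/(-48949) = -39144*1/(126*(-132 + 63)) + 32301/(-48949) = -39144/(2*63*(-69)) + 32301*(-1/48949) = -39144/(-8694) - 32301/48949 = -39144*(-1/8694) - 32301/48949 = 932/207 - 32301/48949 = 38934161/10132443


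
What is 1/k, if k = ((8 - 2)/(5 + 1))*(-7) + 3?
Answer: -1/4 ≈ -0.25000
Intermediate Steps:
k = -4 (k = (6/6)*(-7) + 3 = (6*(1/6))*(-7) + 3 = 1*(-7) + 3 = -7 + 3 = -4)
1/k = 1/(-4) = -1/4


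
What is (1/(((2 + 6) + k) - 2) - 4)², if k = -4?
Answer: 49/4 ≈ 12.250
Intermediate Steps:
(1/(((2 + 6) + k) - 2) - 4)² = (1/(((2 + 6) - 4) - 2) - 4)² = (1/((8 - 4) - 2) - 4)² = (1/(4 - 2) - 4)² = (1/2 - 4)² = (½ - 4)² = (-7/2)² = 49/4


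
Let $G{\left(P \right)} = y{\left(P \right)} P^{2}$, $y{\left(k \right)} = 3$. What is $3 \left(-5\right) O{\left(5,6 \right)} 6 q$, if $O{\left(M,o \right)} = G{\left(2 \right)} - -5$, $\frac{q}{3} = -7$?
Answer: $32130$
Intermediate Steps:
$q = -21$ ($q = 3 \left(-7\right) = -21$)
$G{\left(P \right)} = 3 P^{2}$
$O{\left(M,o \right)} = 17$ ($O{\left(M,o \right)} = 3 \cdot 2^{2} - -5 = 3 \cdot 4 + 5 = 12 + 5 = 17$)
$3 \left(-5\right) O{\left(5,6 \right)} 6 q = 3 \left(-5\right) 17 \cdot 6 \left(-21\right) = \left(-15\right) 17 \left(-126\right) = \left(-255\right) \left(-126\right) = 32130$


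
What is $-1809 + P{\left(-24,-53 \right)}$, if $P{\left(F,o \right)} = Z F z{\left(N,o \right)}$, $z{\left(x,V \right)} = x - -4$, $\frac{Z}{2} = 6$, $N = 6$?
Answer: $-4689$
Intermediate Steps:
$Z = 12$ ($Z = 2 \cdot 6 = 12$)
$z{\left(x,V \right)} = 4 + x$ ($z{\left(x,V \right)} = x + 4 = 4 + x$)
$P{\left(F,o \right)} = 120 F$ ($P{\left(F,o \right)} = 12 F \left(4 + 6\right) = 12 F 10 = 120 F$)
$-1809 + P{\left(-24,-53 \right)} = -1809 + 120 \left(-24\right) = -1809 - 2880 = -4689$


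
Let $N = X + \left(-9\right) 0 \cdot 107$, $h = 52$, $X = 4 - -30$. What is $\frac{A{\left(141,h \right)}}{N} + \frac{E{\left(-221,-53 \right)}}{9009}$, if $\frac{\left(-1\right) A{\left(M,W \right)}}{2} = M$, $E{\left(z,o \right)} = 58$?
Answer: $- \frac{1269283}{153153} \approx -8.2877$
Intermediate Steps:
$X = 34$ ($X = 4 + 30 = 34$)
$A{\left(M,W \right)} = - 2 M$
$N = 34$ ($N = 34 + \left(-9\right) 0 \cdot 107 = 34 + 0 \cdot 107 = 34 + 0 = 34$)
$\frac{A{\left(141,h \right)}}{N} + \frac{E{\left(-221,-53 \right)}}{9009} = \frac{\left(-2\right) 141}{34} + \frac{58}{9009} = \left(-282\right) \frac{1}{34} + 58 \cdot \frac{1}{9009} = - \frac{141}{17} + \frac{58}{9009} = - \frac{1269283}{153153}$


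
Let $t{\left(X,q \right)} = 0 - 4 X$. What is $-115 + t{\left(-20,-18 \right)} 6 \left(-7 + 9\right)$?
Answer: $845$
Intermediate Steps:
$t{\left(X,q \right)} = - 4 X$ ($t{\left(X,q \right)} = 0 - 4 X = - 4 X$)
$-115 + t{\left(-20,-18 \right)} 6 \left(-7 + 9\right) = -115 + \left(-4\right) \left(-20\right) 6 \left(-7 + 9\right) = -115 + 80 \cdot 6 \cdot 2 = -115 + 80 \cdot 12 = -115 + 960 = 845$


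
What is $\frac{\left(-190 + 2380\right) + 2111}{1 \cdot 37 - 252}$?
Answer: $- \frac{4301}{215} \approx -20.005$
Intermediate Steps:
$\frac{\left(-190 + 2380\right) + 2111}{1 \cdot 37 - 252} = \frac{2190 + 2111}{37 - 252} = \frac{4301}{-215} = 4301 \left(- \frac{1}{215}\right) = - \frac{4301}{215}$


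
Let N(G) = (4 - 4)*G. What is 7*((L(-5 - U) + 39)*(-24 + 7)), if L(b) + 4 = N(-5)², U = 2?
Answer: -4165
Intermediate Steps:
N(G) = 0 (N(G) = 0*G = 0)
L(b) = -4 (L(b) = -4 + 0² = -4 + 0 = -4)
7*((L(-5 - U) + 39)*(-24 + 7)) = 7*((-4 + 39)*(-24 + 7)) = 7*(35*(-17)) = 7*(-595) = -4165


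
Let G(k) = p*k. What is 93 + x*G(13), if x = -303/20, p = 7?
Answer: -25713/20 ≈ -1285.7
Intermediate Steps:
G(k) = 7*k
x = -303/20 (x = -303*1/20 = -303/20 ≈ -15.150)
93 + x*G(13) = 93 - 2121*13/20 = 93 - 303/20*91 = 93 - 27573/20 = -25713/20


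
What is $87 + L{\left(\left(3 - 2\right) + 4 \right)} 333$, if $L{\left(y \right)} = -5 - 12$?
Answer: $-5574$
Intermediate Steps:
$L{\left(y \right)} = -17$ ($L{\left(y \right)} = -5 - 12 = -17$)
$87 + L{\left(\left(3 - 2\right) + 4 \right)} 333 = 87 - 5661 = -5574$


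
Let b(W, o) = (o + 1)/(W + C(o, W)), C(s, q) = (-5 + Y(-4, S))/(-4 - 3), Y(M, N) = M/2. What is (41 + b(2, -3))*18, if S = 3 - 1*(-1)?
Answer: 726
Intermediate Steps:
S = 4 (S = 3 + 1 = 4)
Y(M, N) = M/2 (Y(M, N) = M*(1/2) = M/2)
C(s, q) = 1 (C(s, q) = (-5 + (1/2)*(-4))/(-4 - 3) = (-5 - 2)/(-7) = -7*(-1/7) = 1)
b(W, o) = (1 + o)/(1 + W) (b(W, o) = (o + 1)/(W + 1) = (1 + o)/(1 + W))
(41 + b(2, -3))*18 = (41 + (1 - 3)/(1 + 2))*18 = (41 - 2/3)*18 = (121/3)*18 = 726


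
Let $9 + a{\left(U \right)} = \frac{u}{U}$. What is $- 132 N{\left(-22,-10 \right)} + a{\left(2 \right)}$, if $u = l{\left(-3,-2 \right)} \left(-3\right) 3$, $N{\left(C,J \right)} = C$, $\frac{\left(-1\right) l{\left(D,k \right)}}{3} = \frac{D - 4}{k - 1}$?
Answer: $\frac{5853}{2} \approx 2926.5$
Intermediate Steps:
$l{\left(D,k \right)} = - \frac{3 \left(-4 + D\right)}{-1 + k}$ ($l{\left(D,k \right)} = - 3 \frac{D - 4}{k - 1} = - 3 \frac{-4 + D}{-1 + k} = - \frac{3 \left(-4 + D\right)}{-1 + k}$)
$u = 63$ ($u = \frac{3 \left(4 - -3\right)}{-1 - 2} \left(-3\right) 3 = \frac{3 \left(4 + 3\right)}{-3} \left(-3\right) 3 = 3 \left(- \frac{1}{3}\right) 7 \left(-3\right) 3 = \left(-7\right) \left(-3\right) 3 = 21 \cdot 3 = 63$)
$a{\left(U \right)} = -9 + \frac{63}{U}$
$- 132 N{\left(-22,-10 \right)} + a{\left(2 \right)} = \left(-132\right) \left(-22\right) - \left(9 - \frac{63}{2}\right) = 2904 + \left(-9 + 63 \cdot \frac{1}{2}\right) = 2904 + \left(-9 + \frac{63}{2}\right) = 2904 + \frac{45}{2} = \frac{5853}{2}$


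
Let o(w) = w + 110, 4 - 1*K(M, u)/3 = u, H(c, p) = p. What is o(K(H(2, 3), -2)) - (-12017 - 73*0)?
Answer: 12145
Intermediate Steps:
K(M, u) = 12 - 3*u
o(w) = 110 + w
o(K(H(2, 3), -2)) - (-12017 - 73*0) = (110 + (12 - 3*(-2))) - (-12017 - 73*0) = (110 + (12 + 6)) - (-12017 + 0) = (110 + 18) - 1*(-12017) = 128 + 12017 = 12145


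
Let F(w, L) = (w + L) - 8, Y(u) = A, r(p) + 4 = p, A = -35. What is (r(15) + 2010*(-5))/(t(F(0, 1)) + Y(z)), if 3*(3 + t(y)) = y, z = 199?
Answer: 30117/121 ≈ 248.90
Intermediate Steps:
r(p) = -4 + p
Y(u) = -35
F(w, L) = -8 + L + w (F(w, L) = (L + w) - 8 = -8 + L + w)
t(y) = -3 + y/3
(r(15) + 2010*(-5))/(t(F(0, 1)) + Y(z)) = ((-4 + 15) + 2010*(-5))/((-3 + (-8 + 1 + 0)/3) - 35) = (11 - 10050)/((-3 + (⅓)*(-7)) - 35) = -10039/((-3 - 7/3) - 35) = -10039/(-16/3 - 35) = -10039/(-121/3) = -10039*(-3/121) = 30117/121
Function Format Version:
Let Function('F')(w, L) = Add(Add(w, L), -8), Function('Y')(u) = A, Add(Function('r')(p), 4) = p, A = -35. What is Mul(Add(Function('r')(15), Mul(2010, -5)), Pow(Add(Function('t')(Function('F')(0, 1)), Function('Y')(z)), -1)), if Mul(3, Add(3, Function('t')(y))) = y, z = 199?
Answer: Rational(30117, 121) ≈ 248.90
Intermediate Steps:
Function('r')(p) = Add(-4, p)
Function('Y')(u) = -35
Function('F')(w, L) = Add(-8, L, w) (Function('F')(w, L) = Add(Add(L, w), -8) = Add(-8, L, w))
Function('t')(y) = Add(-3, Mul(Rational(1, 3), y))
Mul(Add(Function('r')(15), Mul(2010, -5)), Pow(Add(Function('t')(Function('F')(0, 1)), Function('Y')(z)), -1)) = Mul(Add(Add(-4, 15), Mul(2010, -5)), Pow(Add(Add(-3, Mul(Rational(1, 3), Add(-8, 1, 0))), -35), -1)) = Mul(Add(11, -10050), Pow(Add(Add(-3, Mul(Rational(1, 3), -7)), -35), -1)) = Mul(-10039, Pow(Add(Add(-3, Rational(-7, 3)), -35), -1)) = Mul(-10039, Pow(Add(Rational(-16, 3), -35), -1)) = Mul(-10039, Pow(Rational(-121, 3), -1)) = Mul(-10039, Rational(-3, 121)) = Rational(30117, 121)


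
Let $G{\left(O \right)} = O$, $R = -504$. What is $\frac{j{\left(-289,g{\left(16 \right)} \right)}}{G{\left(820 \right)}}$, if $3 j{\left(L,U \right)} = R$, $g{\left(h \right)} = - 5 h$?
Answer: $- \frac{42}{205} \approx -0.20488$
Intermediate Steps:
$j{\left(L,U \right)} = -168$ ($j{\left(L,U \right)} = \frac{1}{3} \left(-504\right) = -168$)
$\frac{j{\left(-289,g{\left(16 \right)} \right)}}{G{\left(820 \right)}} = - \frac{168}{820} = \left(-168\right) \frac{1}{820} = - \frac{42}{205}$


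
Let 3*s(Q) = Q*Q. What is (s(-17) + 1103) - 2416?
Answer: -3650/3 ≈ -1216.7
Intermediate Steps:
s(Q) = Q²/3 (s(Q) = (Q*Q)/3 = Q²/3)
(s(-17) + 1103) - 2416 = ((⅓)*(-17)² + 1103) - 2416 = ((⅓)*289 + 1103) - 2416 = (289/3 + 1103) - 2416 = 3598/3 - 2416 = -3650/3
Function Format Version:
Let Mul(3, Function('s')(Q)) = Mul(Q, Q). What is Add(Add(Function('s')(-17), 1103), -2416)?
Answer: Rational(-3650, 3) ≈ -1216.7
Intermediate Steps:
Function('s')(Q) = Mul(Rational(1, 3), Pow(Q, 2)) (Function('s')(Q) = Mul(Rational(1, 3), Mul(Q, Q)) = Mul(Rational(1, 3), Pow(Q, 2)))
Add(Add(Function('s')(-17), 1103), -2416) = Add(Add(Mul(Rational(1, 3), Pow(-17, 2)), 1103), -2416) = Add(Add(Mul(Rational(1, 3), 289), 1103), -2416) = Add(Add(Rational(289, 3), 1103), -2416) = Add(Rational(3598, 3), -2416) = Rational(-3650, 3)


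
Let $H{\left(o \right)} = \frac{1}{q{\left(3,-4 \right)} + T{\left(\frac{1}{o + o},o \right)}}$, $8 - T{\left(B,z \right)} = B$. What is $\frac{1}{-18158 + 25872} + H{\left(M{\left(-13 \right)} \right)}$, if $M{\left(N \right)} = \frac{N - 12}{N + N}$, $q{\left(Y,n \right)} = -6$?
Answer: $\frac{192887}{285418} \approx 0.67581$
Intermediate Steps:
$M{\left(N \right)} = \frac{-12 + N}{2 N}$
$T{\left(B,z \right)} = 8 - B$
$H{\left(o \right)} = \frac{1}{2 - \frac{1}{2 o}}$ ($H{\left(o \right)} = \frac{1}{-6 + \left(8 - \frac{1}{o + o}\right)} = \frac{1}{-6 + \left(8 - \frac{1}{2 o}\right)} = \frac{1}{2 - \frac{1}{2 o}}$)
$\frac{1}{-18158 + 25872} + H{\left(M{\left(-13 \right)} \right)} = \frac{1}{-18158 + 25872} + \frac{2 \frac{-12 - 13}{2 \left(-13\right)}}{-1 + 4 \frac{-12 - 13}{2 \left(-13\right)}} = \frac{1}{7714} + \frac{2 \cdot \frac{1}{2} \left(- \frac{1}{13}\right) \left(-25\right)}{-1 + 4 \cdot \frac{1}{2} \left(- \frac{1}{13}\right) \left(-25\right)} = \frac{1}{7714} + 2 \cdot \frac{25}{26} \frac{1}{-1 + 4 \cdot \frac{25}{26}} = \frac{1}{7714} + 2 \cdot \frac{25}{26} \frac{1}{-1 + \frac{50}{13}} = \frac{1}{7714} + 2 \cdot \frac{25}{26} \frac{1}{\frac{37}{13}} = \frac{1}{7714} + 2 \cdot \frac{25}{26} \cdot \frac{13}{37} = \frac{1}{7714} + \frac{25}{37} = \frac{192887}{285418}$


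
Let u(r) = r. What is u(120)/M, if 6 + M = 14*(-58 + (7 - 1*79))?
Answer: -60/913 ≈ -0.065717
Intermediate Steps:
M = -1826 (M = -6 + 14*(-58 + (7 - 1*79)) = -6 + 14*(-58 + (7 - 79)) = -6 + 14*(-58 - 72) = -6 + 14*(-130) = -6 - 1820 = -1826)
u(120)/M = 120/(-1826) = 120*(-1/1826) = -60/913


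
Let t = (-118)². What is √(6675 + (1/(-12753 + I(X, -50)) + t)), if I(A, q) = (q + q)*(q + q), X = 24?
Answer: √156120003638/2753 ≈ 143.52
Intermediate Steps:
I(A, q) = 4*q² (I(A, q) = (2*q)*(2*q) = 4*q²)
t = 13924
√(6675 + (1/(-12753 + I(X, -50)) + t)) = √(6675 + (1/(-12753 + 4*(-50)²) + 13924)) = √(6675 + (1/(-12753 + 4*2500) + 13924)) = √(6675 + (1/(-12753 + 10000) + 13924)) = √(6675 + (1/(-2753) + 13924)) = √(6675 + (-1/2753 + 13924)) = √(6675 + 38332771/2753) = √(56709046/2753) = √156120003638/2753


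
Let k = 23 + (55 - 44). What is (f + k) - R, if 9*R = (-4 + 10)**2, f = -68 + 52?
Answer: 14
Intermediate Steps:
f = -16
k = 34 (k = 23 + 11 = 34)
R = 4 (R = (-4 + 10)**2/9 = (1/9)*6**2 = (1/9)*36 = 4)
(f + k) - R = (-16 + 34) - 1*4 = 18 - 4 = 14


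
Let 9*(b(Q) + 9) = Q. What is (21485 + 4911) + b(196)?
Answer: 237679/9 ≈ 26409.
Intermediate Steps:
b(Q) = -9 + Q/9
(21485 + 4911) + b(196) = (21485 + 4911) + (-9 + (⅑)*196) = 26396 + (-9 + 196/9) = 26396 + 115/9 = 237679/9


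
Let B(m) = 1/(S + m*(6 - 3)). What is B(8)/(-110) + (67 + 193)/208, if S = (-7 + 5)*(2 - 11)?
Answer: 2887/2310 ≈ 1.2498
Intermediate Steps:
S = 18 (S = -2*(-9) = 18)
B(m) = 1/(18 + 3*m) (B(m) = 1/(18 + m*(6 - 3)) = 1/(18 + m*3) = 1/(18 + 3*m))
B(8)/(-110) + (67 + 193)/208 = (1/(3*(6 + 8)))/(-110) + (67 + 193)/208 = ((⅓)/14)*(-1/110) + 260*(1/208) = ((⅓)*(1/14))*(-1/110) + 5/4 = (1/42)*(-1/110) + 5/4 = -1/4620 + 5/4 = 2887/2310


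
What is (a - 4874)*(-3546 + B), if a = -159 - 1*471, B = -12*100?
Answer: 26121984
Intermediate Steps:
B = -1200
a = -630 (a = -159 - 471 = -630)
(a - 4874)*(-3546 + B) = (-630 - 4874)*(-3546 - 1200) = -5504*(-4746) = 26121984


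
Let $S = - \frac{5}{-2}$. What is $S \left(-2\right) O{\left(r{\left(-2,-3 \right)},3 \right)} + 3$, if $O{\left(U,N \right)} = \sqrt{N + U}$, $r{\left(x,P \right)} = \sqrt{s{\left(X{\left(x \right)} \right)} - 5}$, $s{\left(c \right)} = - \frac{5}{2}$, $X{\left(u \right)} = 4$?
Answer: $3 - \frac{5 \sqrt{12 + 2 i \sqrt{30}}}{2} \approx -6.3955 - 3.6435 i$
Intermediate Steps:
$S = \frac{5}{2}$ ($S = \left(-5\right) \left(- \frac{1}{2}\right) = \frac{5}{2} \approx 2.5$)
$s{\left(c \right)} = - \frac{5}{2}$ ($s{\left(c \right)} = \left(-5\right) \frac{1}{2} = - \frac{5}{2}$)
$r{\left(x,P \right)} = \frac{i \sqrt{30}}{2}$ ($r{\left(x,P \right)} = \sqrt{- \frac{5}{2} - 5} = \sqrt{- \frac{15}{2}} = \frac{i \sqrt{30}}{2}$)
$S \left(-2\right) O{\left(r{\left(-2,-3 \right)},3 \right)} + 3 = \frac{5}{2} \left(-2\right) \sqrt{3 + \frac{i \sqrt{30}}{2}} + 3 = - 5 \sqrt{3 + \frac{i \sqrt{30}}{2}} + 3 = 3 - 5 \sqrt{3 + \frac{i \sqrt{30}}{2}}$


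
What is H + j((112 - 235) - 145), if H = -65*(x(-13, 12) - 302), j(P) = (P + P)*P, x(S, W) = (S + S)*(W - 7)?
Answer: 171728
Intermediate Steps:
x(S, W) = 2*S*(-7 + W) (x(S, W) = (2*S)*(-7 + W) = 2*S*(-7 + W))
j(P) = 2*P² (j(P) = (2*P)*P = 2*P²)
H = 28080 (H = -65*(2*(-13)*(-7 + 12) - 302) = -65*(2*(-13)*5 - 302) = -65*(-130 - 302) = -65*(-432) = 28080)
H + j((112 - 235) - 145) = 28080 + 2*((112 - 235) - 145)² = 28080 + 2*(-123 - 145)² = 28080 + 2*(-268)² = 28080 + 2*71824 = 28080 + 143648 = 171728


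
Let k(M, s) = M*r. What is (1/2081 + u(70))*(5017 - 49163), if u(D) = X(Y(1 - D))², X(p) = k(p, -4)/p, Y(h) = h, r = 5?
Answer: -2296739796/2081 ≈ -1.1037e+6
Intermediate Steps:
k(M, s) = 5*M (k(M, s) = M*5 = 5*M)
X(p) = 5 (X(p) = (5*p)/p = 5)
u(D) = 25 (u(D) = 5² = 25)
(1/2081 + u(70))*(5017 - 49163) = (1/2081 + 25)*(5017 - 49163) = (1/2081 + 25)*(-44146) = (52026/2081)*(-44146) = -2296739796/2081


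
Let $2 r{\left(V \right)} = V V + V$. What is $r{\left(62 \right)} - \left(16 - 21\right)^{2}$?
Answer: $1928$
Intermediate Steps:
$r{\left(V \right)} = \frac{V}{2} + \frac{V^{2}}{2}$ ($r{\left(V \right)} = \frac{V V + V}{2} = \frac{V^{2} + V}{2} = \frac{V + V^{2}}{2} = \frac{V}{2} + \frac{V^{2}}{2}$)
$r{\left(62 \right)} - \left(16 - 21\right)^{2} = \frac{1}{2} \cdot 62 \left(1 + 62\right) - \left(16 - 21\right)^{2} = \frac{1}{2} \cdot 62 \cdot 63 - \left(-5\right)^{2} = 1953 - 25 = 1928$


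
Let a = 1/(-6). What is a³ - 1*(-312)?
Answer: 67391/216 ≈ 312.00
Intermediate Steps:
a = -⅙ ≈ -0.16667
a³ - 1*(-312) = (-⅙)³ - 1*(-312) = -1/216 + 312 = 67391/216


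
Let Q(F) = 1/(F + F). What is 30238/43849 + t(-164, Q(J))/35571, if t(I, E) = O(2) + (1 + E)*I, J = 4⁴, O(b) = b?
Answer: 10520401867/15357565824 ≈ 0.68503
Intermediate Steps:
J = 256
Q(F) = 1/(2*F)
t(I, E) = 2 + I*(1 + E) (t(I, E) = 2 + (1 + E)*I = 2 + I*(1 + E))
30238/43849 + t(-164, Q(J))/35571 = 30238/43849 + (2 - 164 + ((½)/256)*(-164))/35571 = 30238*(1/43849) + (2 - 164 + ((½)*(1/256))*(-164))*(1/35571) = 2326/3373 + (2 - 164 + (1/512)*(-164))*(1/35571) = 2326/3373 + (2 - 164 - 41/128)*(1/35571) = 2326/3373 - 20777/128*1/35571 = 2326/3373 - 20777/4553088 = 10520401867/15357565824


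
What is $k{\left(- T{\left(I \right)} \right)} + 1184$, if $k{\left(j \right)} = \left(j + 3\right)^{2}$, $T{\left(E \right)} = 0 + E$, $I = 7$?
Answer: $1200$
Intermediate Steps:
$T{\left(E \right)} = E$
$k{\left(j \right)} = \left(3 + j\right)^{2}$
$k{\left(- T{\left(I \right)} \right)} + 1184 = \left(3 - 7\right)^{2} + 1184 = \left(-4\right)^{2} + 1184 = 16 + 1184 = 1200$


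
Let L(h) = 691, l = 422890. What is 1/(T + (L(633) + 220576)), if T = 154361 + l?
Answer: 1/798518 ≈ 1.2523e-6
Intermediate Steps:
T = 577251 (T = 154361 + 422890 = 577251)
1/(T + (L(633) + 220576)) = 1/(577251 + (691 + 220576)) = 1/(577251 + 221267) = 1/798518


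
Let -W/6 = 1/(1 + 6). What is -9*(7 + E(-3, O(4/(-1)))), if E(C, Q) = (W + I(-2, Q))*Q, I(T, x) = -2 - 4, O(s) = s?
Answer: -2169/7 ≈ -309.86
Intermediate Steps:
I(T, x) = -6
W = -6/7 (W = -6/(1 + 6) = -6/7 ≈ -0.85714)
E(C, Q) = -48*Q/7 (E(C, Q) = (-6/7 - 6)*Q = -48*Q/7)
-9*(7 + E(-3, O(4/(-1)))) = -9*(7 - 192/(7*(-1))) = -9*(7 - 192*(-1)/7) = -9*(7 - 48/7*(-4)) = -9*(7 + 192/7) = -9*241/7 = -2169/7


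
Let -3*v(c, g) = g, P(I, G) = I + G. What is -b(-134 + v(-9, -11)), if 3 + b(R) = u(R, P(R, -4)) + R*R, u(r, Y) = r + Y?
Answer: -150472/9 ≈ -16719.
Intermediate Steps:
P(I, G) = G + I
v(c, g) = -g/3
u(r, Y) = Y + r
b(R) = -7 + R² + 2*R (b(R) = -3 + (((-4 + R) + R) + R*R) = -3 + ((-4 + 2*R) + R²) = -3 + (-4 + R² + 2*R) = -7 + R² + 2*R)
-b(-134 + v(-9, -11)) = -(-7 + (-134 - ⅓*(-11))² + 2*(-134 - ⅓*(-11))) = -(-7 + (-134 + 11/3)² + 2*(-134 + 11/3)) = -(-7 + (-391/3)² + 2*(-391/3)) = -(-7 + 152881/9 - 782/3) = -1*150472/9 = -150472/9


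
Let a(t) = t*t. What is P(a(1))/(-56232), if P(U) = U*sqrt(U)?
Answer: -1/56232 ≈ -1.7783e-5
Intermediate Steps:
a(t) = t**2
P(U) = U**(3/2)
P(a(1))/(-56232) = (1**2)**(3/2)/(-56232) = 1**(3/2)*(-1/56232) = 1*(-1/56232) = -1/56232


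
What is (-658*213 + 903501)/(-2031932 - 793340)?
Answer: -763347/2825272 ≈ -0.27019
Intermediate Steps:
(-658*213 + 903501)/(-2031932 - 793340) = (-140154 + 903501)/(-2825272) = 763347*(-1/2825272) = -763347/2825272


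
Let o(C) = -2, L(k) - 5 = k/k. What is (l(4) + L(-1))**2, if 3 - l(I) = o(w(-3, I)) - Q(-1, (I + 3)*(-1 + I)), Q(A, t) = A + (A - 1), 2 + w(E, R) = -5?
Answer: 64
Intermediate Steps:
L(k) = 6 (L(k) = 5 + k/k = 5 + 1 = 6)
w(E, R) = -7 (w(E, R) = -2 - 5 = -7)
Q(A, t) = -1 + 2*A (Q(A, t) = A + (-1 + A) = -1 + 2*A)
l(I) = 2 (l(I) = 3 - (-2 - (-1 + 2*(-1))) = 3 - (-2 - (-1 - 2)) = 3 - (-2 - 1*(-3)) = 3 - (-2 + 3) = 3 - 1*1 = 3 - 1 = 2)
(l(4) + L(-1))**2 = (2 + 6)**2 = 8**2 = 64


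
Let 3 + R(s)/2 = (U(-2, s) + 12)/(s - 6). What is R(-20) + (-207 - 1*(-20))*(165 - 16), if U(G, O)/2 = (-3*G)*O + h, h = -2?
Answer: -362065/13 ≈ -27851.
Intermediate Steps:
U(G, O) = -4 - 6*G*O (U(G, O) = 2*((-3*G)*O - 2) = 2*(-3*G*O - 2) = 2*(-2 - 3*G*O) = -4 - 6*G*O)
R(s) = -6 + 2*(8 + 12*s)/(-6 + s) (R(s) = -6 + 2*(((-4 - 6*(-2)*s) + 12)/(s - 6)) = -6 + 2*(((-4 + 12*s) + 12)/(-6 + s)) = -6 + 2*((8 + 12*s)/(-6 + s)) = -6 + 2*(8 + 12*s)/(-6 + s))
R(-20) + (-207 - 1*(-20))*(165 - 16) = 2*(26 + 9*(-20))/(-6 - 20) + (-207 - 1*(-20))*(165 - 16) = 2*(26 - 180)/(-26) + (-207 + 20)*149 = 2*(-1/26)*(-154) - 187*149 = 154/13 - 27863 = -362065/13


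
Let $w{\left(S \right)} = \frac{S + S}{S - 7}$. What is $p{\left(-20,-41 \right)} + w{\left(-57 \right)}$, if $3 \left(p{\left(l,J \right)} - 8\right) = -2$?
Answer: $\frac{875}{96} \approx 9.1146$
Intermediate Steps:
$p{\left(l,J \right)} = \frac{22}{3}$ ($p{\left(l,J \right)} = 8 + \frac{1}{3} \left(-2\right) = 8 - \frac{2}{3} = \frac{22}{3}$)
$w{\left(S \right)} = \frac{2 S}{-7 + S}$ ($w{\left(S \right)} = \frac{2 S}{S - 7} = \frac{2 S}{-7 + S}$)
$p{\left(-20,-41 \right)} + w{\left(-57 \right)} = \frac{22}{3} + 2 \left(-57\right) \frac{1}{-7 - 57} = \frac{22}{3} + 2 \left(-57\right) \frac{1}{-64} = \frac{22}{3} + 2 \left(-57\right) \left(- \frac{1}{64}\right) = \frac{22}{3} + \frac{57}{32} = \frac{875}{96}$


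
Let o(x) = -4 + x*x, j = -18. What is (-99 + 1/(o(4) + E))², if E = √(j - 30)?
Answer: (-938521*I + 940104*√3)/(96*(√3 - I)) ≈ 9788.6 + 7.1402*I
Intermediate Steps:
o(x) = -4 + x²
E = 4*I*√3 (E = √(-18 - 30) = √(-48) = 4*I*√3 ≈ 6.9282*I)
(-99 + 1/(o(4) + E))² = (-99 + 1/((-4 + 4²) + 4*I*√3))² = (-99 + 1/((-4 + 16) + 4*I*√3))² = (-99 + 1/(12 + 4*I*√3))²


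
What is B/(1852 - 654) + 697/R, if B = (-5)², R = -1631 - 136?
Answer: -790831/2116866 ≈ -0.37359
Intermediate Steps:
R = -1767
B = 25
B/(1852 - 654) + 697/R = 25/(1852 - 654) + 697/(-1767) = 25/1198 + 697*(-1/1767) = 25*(1/1198) - 697/1767 = 25/1198 - 697/1767 = -790831/2116866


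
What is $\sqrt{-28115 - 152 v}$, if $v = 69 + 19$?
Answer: $i \sqrt{41491} \approx 203.69 i$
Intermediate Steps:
$v = 88$
$\sqrt{-28115 - 152 v} = \sqrt{-28115 - 13376} = \sqrt{-41491} = i \sqrt{41491}$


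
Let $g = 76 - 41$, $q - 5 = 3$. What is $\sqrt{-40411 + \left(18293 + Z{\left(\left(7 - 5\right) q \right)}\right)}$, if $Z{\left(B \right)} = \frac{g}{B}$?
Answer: $\frac{3 i \sqrt{39317}}{4} \approx 148.71 i$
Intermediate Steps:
$q = 8$ ($q = 5 + 3 = 8$)
$g = 35$
$Z{\left(B \right)} = \frac{35}{B}$
$\sqrt{-40411 + \left(18293 + Z{\left(\left(7 - 5\right) q \right)}\right)} = \sqrt{-40411 + \left(18293 + \frac{35}{\left(7 - 5\right) 8}\right)} = \sqrt{-40411 + \left(18293 + \frac{35}{2 \cdot 8}\right)} = \sqrt{-40411 + \left(18293 + \frac{35}{16}\right)} = \sqrt{-40411 + \frac{292723}{16}} = \sqrt{- \frac{353853}{16}} = \frac{3 i \sqrt{39317}}{4}$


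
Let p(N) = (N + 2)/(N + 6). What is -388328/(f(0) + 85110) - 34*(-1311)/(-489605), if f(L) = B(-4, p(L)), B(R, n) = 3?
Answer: -193921157302/41671750365 ≈ -4.6535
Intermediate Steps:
p(N) = (2 + N)/(6 + N)
f(L) = 3
-388328/(f(0) + 85110) - 34*(-1311)/(-489605) = -388328/(3 + 85110) - 34*(-1311)/(-489605) = -388328/85113 + 44574*(-1/489605) = -388328*1/85113 - 44574/489605 = -388328/85113 - 44574/489605 = -193921157302/41671750365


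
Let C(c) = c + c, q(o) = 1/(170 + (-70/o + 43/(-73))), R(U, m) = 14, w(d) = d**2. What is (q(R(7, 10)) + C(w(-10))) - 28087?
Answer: -334699701/12002 ≈ -27887.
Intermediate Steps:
q(o) = 1/(12367/73 - 70/o) (q(o) = 1/(170 + (-70/o + 43*(-1/73))) = 1/(170 + (-70/o - 43/73)) = 1/(170 + (-43/73 - 70/o)) = 1/(12367/73 - 70/o))
C(c) = 2*c
(q(R(7, 10)) + C(w(-10))) - 28087 = (73*14/(-5110 + 12367*14) + 2*(-10)**2) - 28087 = (73*14/(-5110 + 173138) + 2*100) - 28087 = (73*14/168028 + 200) - 28087 = (73*14*(1/168028) + 200) - 28087 = (73/12002 + 200) - 28087 = 2400473/12002 - 28087 = -334699701/12002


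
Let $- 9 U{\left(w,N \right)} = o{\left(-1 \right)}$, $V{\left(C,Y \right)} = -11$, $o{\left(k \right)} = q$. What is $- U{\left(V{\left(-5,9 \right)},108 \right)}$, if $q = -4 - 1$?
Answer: $- \frac{5}{9} \approx -0.55556$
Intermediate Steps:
$q = -5$ ($q = -4 - 1 = -5$)
$o{\left(k \right)} = -5$
$U{\left(w,N \right)} = \frac{5}{9}$ ($U{\left(w,N \right)} = \left(- \frac{1}{9}\right) \left(-5\right) = \frac{5}{9}$)
$- U{\left(V{\left(-5,9 \right)},108 \right)} = \left(-1\right) \frac{5}{9} = - \frac{5}{9}$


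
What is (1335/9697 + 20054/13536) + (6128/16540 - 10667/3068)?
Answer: -309546788334601/208146265582320 ≈ -1.4872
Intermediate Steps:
(1335/9697 + 20054/13536) + (6128/16540 - 10667/3068) = (1335*(1/9697) + 20054*(1/13536)) + (6128*(1/16540) - 10667*1/3068) = (1335/9697 + 10027/6768) + (1532/4135 - 10667/3068) = 106267099/65629296 - 39407869/12686180 = -309546788334601/208146265582320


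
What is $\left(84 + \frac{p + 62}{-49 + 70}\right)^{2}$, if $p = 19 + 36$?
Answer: $\frac{393129}{49} \approx 8023.0$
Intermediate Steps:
$p = 55$
$\left(84 + \frac{p + 62}{-49 + 70}\right)^{2} = \left(84 + \frac{55 + 62}{-49 + 70}\right)^{2} = \left(84 + \frac{117}{21}\right)^{2} = \left(84 + 117 \cdot \frac{1}{21}\right)^{2} = \left(84 + \frac{39}{7}\right)^{2} = \left(\frac{627}{7}\right)^{2} = \frac{393129}{49}$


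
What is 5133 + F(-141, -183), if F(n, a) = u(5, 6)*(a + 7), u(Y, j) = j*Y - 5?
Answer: 733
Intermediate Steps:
u(Y, j) = -5 + Y*j (u(Y, j) = Y*j - 5 = -5 + Y*j)
F(n, a) = 175 + 25*a (F(n, a) = (-5 + 5*6)*(a + 7) = (-5 + 30)*(7 + a) = 25*(7 + a) = 175 + 25*a)
5133 + F(-141, -183) = 5133 + (175 + 25*(-183)) = 5133 + (175 - 4575) = 5133 - 4400 = 733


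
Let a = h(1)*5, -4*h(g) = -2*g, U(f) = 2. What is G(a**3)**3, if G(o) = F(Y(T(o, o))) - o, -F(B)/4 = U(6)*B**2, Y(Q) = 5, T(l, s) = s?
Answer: -5132953125/512 ≈ -1.0025e+7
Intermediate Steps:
h(g) = g/2 (h(g) = -(-1)*g/2 = g/2)
F(B) = -8*B**2
a = 5/2 (a = ((1/2)*1)*5 = (1/2)*5 = 5/2 ≈ 2.5000)
G(o) = -200 - o (G(o) = -8*5**2 - o = -8*25 - o = -200 - o)
G(a**3)**3 = (-200 - (5/2)**3)**3 = (-200 - 1*125/8)**3 = (-200 - 125/8)**3 = (-1725/8)**3 = -5132953125/512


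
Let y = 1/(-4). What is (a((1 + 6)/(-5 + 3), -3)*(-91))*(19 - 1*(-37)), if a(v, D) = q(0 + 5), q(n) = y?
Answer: 1274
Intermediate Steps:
y = -1/4 ≈ -0.25000
q(n) = -1/4
a(v, D) = -1/4
(a((1 + 6)/(-5 + 3), -3)*(-91))*(19 - 1*(-37)) = (-1/4*(-91))*(19 - 1*(-37)) = 91*(19 + 37)/4 = (91/4)*56 = 1274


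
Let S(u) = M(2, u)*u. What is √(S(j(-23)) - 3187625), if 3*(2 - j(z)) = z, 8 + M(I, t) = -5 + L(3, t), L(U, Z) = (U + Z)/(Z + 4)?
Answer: I*√5358593810/41 ≈ 1785.4*I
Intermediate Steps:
L(U, Z) = (U + Z)/(4 + Z)
M(I, t) = -13 + (3 + t)/(4 + t) (M(I, t) = -8 + (-5 + (3 + t)/(4 + t)) = -13 + (3 + t)/(4 + t))
j(z) = 2 - z/3
S(u) = u*(-49 - 12*u)/(4 + u) (S(u) = ((-49 - 12*u)/(4 + u))*u = u*(-49 - 12*u)/(4 + u))
√(S(j(-23)) - 3187625) = √((2 - ⅓*(-23))*(-49 - 12*(2 - ⅓*(-23)))/(4 + (2 - ⅓*(-23))) - 3187625) = √((2 + 23/3)*(-49 - 12*(2 + 23/3))/(4 + (2 + 23/3)) - 3187625) = √(29*(-49 - 12*29/3)/(3*(4 + 29/3)) - 3187625) = √(29*(-49 - 116)/(3*(41/3)) - 3187625) = √((29/3)*(3/41)*(-165) - 3187625) = √(-4785/41 - 3187625) = √(-130697410/41) = I*√5358593810/41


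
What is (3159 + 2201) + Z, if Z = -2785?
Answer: 2575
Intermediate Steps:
(3159 + 2201) + Z = (3159 + 2201) - 2785 = 5360 - 2785 = 2575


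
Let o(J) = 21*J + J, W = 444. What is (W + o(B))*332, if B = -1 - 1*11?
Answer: 59760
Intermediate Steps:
B = -12 (B = -1 - 11 = -12)
o(J) = 22*J
(W + o(B))*332 = (444 + 22*(-12))*332 = (444 - 264)*332 = 180*332 = 59760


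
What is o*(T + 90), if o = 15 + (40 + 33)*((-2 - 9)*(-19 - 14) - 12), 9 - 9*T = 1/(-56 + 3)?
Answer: 370964768/159 ≈ 2.3331e+6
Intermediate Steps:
T = 478/477 (T = 1 - 1/(9*(-56 + 3)) = 1 - ⅑/(-53) = 1 - ⅑*(-1/53) = 1 + 1/477 = 478/477 ≈ 1.0021)
o = 25638 (o = 15 + 73*(-11*(-33) - 12) = 15 + 73*(363 - 12) = 15 + 73*351 = 15 + 25623 = 25638)
o*(T + 90) = 25638*(478/477 + 90) = 25638*(43408/477) = 370964768/159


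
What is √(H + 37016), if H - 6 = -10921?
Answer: √26101 ≈ 161.56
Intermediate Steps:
H = -10915 (H = 6 - 10921 = -10915)
√(H + 37016) = √(-10915 + 37016) = √26101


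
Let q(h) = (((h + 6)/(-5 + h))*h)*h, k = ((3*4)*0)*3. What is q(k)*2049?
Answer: 0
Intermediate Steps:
k = 0 (k = (12*0)*3 = 0*3 = 0)
q(h) = h²*(6 + h)/(-5 + h) (q(h) = (((6 + h)/(-5 + h))*h)*h = (h*(6 + h)/(-5 + h))*h = h²*(6 + h)/(-5 + h))
q(k)*2049 = (0²*(6 + 0)/(-5 + 0))*2049 = (0*6/(-5))*2049 = (0*(-⅕)*6)*2049 = 0*2049 = 0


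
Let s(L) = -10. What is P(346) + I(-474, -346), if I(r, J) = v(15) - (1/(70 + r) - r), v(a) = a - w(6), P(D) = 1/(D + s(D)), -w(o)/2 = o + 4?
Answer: -14897719/33936 ≈ -438.99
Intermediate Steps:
w(o) = -8 - 2*o (w(o) = -2*(o + 4) = -2*(4 + o) = -8 - 2*o)
P(D) = 1/(-10 + D) (P(D) = 1/(D - 10) = 1/(-10 + D))
v(a) = 20 + a (v(a) = a - (-8 - 2*6) = a - (-8 - 12) = a - 1*(-20) = a + 20 = 20 + a)
I(r, J) = 35 + r - 1/(70 + r) (I(r, J) = (20 + 15) - (1/(70 + r) - r) = 35 + (r - 1/(70 + r)) = 35 + r - 1/(70 + r))
P(346) + I(-474, -346) = 1/(-10 + 346) + (2449 + (-474)² + 105*(-474))/(70 - 474) = 1/336 + (2449 + 224676 - 49770)/(-404) = 1/336 - 1/404*177355 = 1/336 - 177355/404 = -14897719/33936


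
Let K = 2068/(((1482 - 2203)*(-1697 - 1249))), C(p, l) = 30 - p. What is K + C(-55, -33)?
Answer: 90273839/1062033 ≈ 85.001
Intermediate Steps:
K = 1034/1062033 (K = 2068/((-721*(-2946))) = 2068/2124066 = 2068*(1/2124066) = 1034/1062033 ≈ 0.00097360)
K + C(-55, -33) = 1034/1062033 + (30 - 1*(-55)) = 1034/1062033 + (30 + 55) = 1034/1062033 + 85 = 90273839/1062033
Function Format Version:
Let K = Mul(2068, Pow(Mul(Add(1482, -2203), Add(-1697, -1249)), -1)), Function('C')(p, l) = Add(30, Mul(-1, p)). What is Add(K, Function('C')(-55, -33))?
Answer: Rational(90273839, 1062033) ≈ 85.001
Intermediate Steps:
K = Rational(1034, 1062033) (K = Mul(2068, Pow(Mul(-721, -2946), -1)) = Mul(2068, Pow(2124066, -1)) = Mul(2068, Rational(1, 2124066)) = Rational(1034, 1062033) ≈ 0.00097360)
Add(K, Function('C')(-55, -33)) = Add(Rational(1034, 1062033), Add(30, Mul(-1, -55))) = Add(Rational(1034, 1062033), Add(30, 55)) = Add(Rational(1034, 1062033), 85) = Rational(90273839, 1062033)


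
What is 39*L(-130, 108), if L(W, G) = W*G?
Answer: -547560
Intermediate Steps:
L(W, G) = G*W
39*L(-130, 108) = 39*(108*(-130)) = 39*(-14040) = -547560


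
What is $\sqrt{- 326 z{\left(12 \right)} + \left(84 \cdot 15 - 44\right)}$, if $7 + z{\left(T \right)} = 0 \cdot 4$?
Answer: $\sqrt{3498} \approx 59.144$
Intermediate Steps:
$z{\left(T \right)} = -7$ ($z{\left(T \right)} = -7 + 0 \cdot 4 = -7 + 0 = -7$)
$\sqrt{- 326 z{\left(12 \right)} + \left(84 \cdot 15 - 44\right)} = \sqrt{\left(-326\right) \left(-7\right) + \left(84 \cdot 15 - 44\right)} = \sqrt{2282 + \left(1260 - 44\right)} = \sqrt{2282 + 1216} = \sqrt{3498}$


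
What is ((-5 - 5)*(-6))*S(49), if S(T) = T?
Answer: 2940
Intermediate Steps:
((-5 - 5)*(-6))*S(49) = ((-5 - 5)*(-6))*49 = -10*(-6)*49 = 60*49 = 2940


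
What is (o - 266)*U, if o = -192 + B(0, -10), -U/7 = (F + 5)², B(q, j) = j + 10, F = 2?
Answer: 157094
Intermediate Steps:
B(q, j) = 10 + j
U = -343 (U = -7*(2 + 5)² = -7*7² = -7*49 = -343)
o = -192 (o = -192 + (10 - 10) = -192 + 0 = -192)
(o - 266)*U = (-192 - 266)*(-343) = -458*(-343) = 157094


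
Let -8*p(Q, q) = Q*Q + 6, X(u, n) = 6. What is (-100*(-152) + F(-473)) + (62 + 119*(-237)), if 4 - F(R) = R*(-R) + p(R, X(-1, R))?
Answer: 1910071/8 ≈ 2.3876e+5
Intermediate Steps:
p(Q, q) = -¾ - Q²/8 (p(Q, q) = -(Q*Q + 6)/8 = -(Q² + 6)/8 = -(6 + Q²)/8 = -¾ - Q²/8)
F(R) = 19/4 + 9*R²/8 (F(R) = 4 - (R*(-R) + (-¾ - R²/8)) = 4 - (-R² + (-¾ - R²/8)) = 4 - (-¾ - 9*R²/8) = 4 + (¾ + 9*R²/8) = 19/4 + 9*R²/8)
(-100*(-152) + F(-473)) + (62 + 119*(-237)) = (-100*(-152) + (19/4 + (9/8)*(-473)²)) + (62 + 119*(-237)) = (15200 + (19/4 + (9/8)*223729)) + (62 - 28203) = (15200 + (19/4 + 2013561/8)) - 28141 = (15200 + 2013599/8) - 28141 = 2135199/8 - 28141 = 1910071/8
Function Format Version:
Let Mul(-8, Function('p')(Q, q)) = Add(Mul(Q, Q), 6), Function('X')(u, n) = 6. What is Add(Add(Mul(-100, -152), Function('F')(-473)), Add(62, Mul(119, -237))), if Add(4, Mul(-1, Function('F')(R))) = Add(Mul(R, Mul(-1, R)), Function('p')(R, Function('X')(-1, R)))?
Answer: Rational(1910071, 8) ≈ 2.3876e+5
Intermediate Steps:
Function('p')(Q, q) = Add(Rational(-3, 4), Mul(Rational(-1, 8), Pow(Q, 2))) (Function('p')(Q, q) = Mul(Rational(-1, 8), Add(Mul(Q, Q), 6)) = Mul(Rational(-1, 8), Add(Pow(Q, 2), 6)) = Mul(Rational(-1, 8), Add(6, Pow(Q, 2))) = Add(Rational(-3, 4), Mul(Rational(-1, 8), Pow(Q, 2))))
Function('F')(R) = Add(Rational(19, 4), Mul(Rational(9, 8), Pow(R, 2))) (Function('F')(R) = Add(4, Mul(-1, Add(Mul(R, Mul(-1, R)), Add(Rational(-3, 4), Mul(Rational(-1, 8), Pow(R, 2)))))) = Add(4, Mul(-1, Add(Mul(-1, Pow(R, 2)), Add(Rational(-3, 4), Mul(Rational(-1, 8), Pow(R, 2)))))) = Add(4, Mul(-1, Add(Rational(-3, 4), Mul(Rational(-9, 8), Pow(R, 2))))) = Add(4, Add(Rational(3, 4), Mul(Rational(9, 8), Pow(R, 2)))) = Add(Rational(19, 4), Mul(Rational(9, 8), Pow(R, 2))))
Add(Add(Mul(-100, -152), Function('F')(-473)), Add(62, Mul(119, -237))) = Add(Add(Mul(-100, -152), Add(Rational(19, 4), Mul(Rational(9, 8), Pow(-473, 2)))), Add(62, Mul(119, -237))) = Add(Add(15200, Add(Rational(19, 4), Mul(Rational(9, 8), 223729))), Add(62, -28203)) = Add(Add(15200, Add(Rational(19, 4), Rational(2013561, 8))), -28141) = Add(Add(15200, Rational(2013599, 8)), -28141) = Add(Rational(2135199, 8), -28141) = Rational(1910071, 8)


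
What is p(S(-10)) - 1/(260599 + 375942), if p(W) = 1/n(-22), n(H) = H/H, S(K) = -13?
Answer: 636540/636541 ≈ 1.0000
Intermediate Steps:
n(H) = 1
p(W) = 1 (p(W) = 1/1 = 1)
p(S(-10)) - 1/(260599 + 375942) = 1 - 1/(260599 + 375942) = 1 - 1/636541 = 636540/636541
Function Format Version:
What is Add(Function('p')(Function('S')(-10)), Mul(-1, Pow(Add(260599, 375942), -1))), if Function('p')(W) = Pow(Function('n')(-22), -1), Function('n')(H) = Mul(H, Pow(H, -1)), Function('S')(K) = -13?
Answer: Rational(636540, 636541) ≈ 1.0000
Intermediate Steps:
Function('n')(H) = 1
Function('p')(W) = 1 (Function('p')(W) = Pow(1, -1) = 1)
Add(Function('p')(Function('S')(-10)), Mul(-1, Pow(Add(260599, 375942), -1))) = Add(1, Mul(-1, Pow(Add(260599, 375942), -1))) = Add(1, Mul(-1, Pow(636541, -1))) = Add(1, Mul(-1, Rational(1, 636541))) = Add(1, Rational(-1, 636541)) = Rational(636540, 636541)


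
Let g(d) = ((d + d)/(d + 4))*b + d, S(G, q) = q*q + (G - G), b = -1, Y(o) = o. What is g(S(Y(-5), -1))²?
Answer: 9/25 ≈ 0.36000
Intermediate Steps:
S(G, q) = q² (S(G, q) = q² + 0 = q²)
g(d) = d - 2*d/(4 + d) (g(d) = ((d + d)/(d + 4))*(-1) + d = ((2*d)/(4 + d))*(-1) + d = (2*d/(4 + d))*(-1) + d = -2*d/(4 + d) + d = d - 2*d/(4 + d))
g(S(Y(-5), -1))² = ((-1)²*(2 + (-1)²)/(4 + (-1)²))² = (1*(2 + 1)/(4 + 1))² = (1*3/5)² = (1*(⅕)*3)² = (⅗)² = 9/25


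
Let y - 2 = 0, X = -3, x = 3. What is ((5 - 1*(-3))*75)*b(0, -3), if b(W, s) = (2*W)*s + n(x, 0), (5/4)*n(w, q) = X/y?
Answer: -720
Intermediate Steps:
y = 2 (y = 2 + 0 = 2)
n(w, q) = -6/5 (n(w, q) = 4*(-3/2)/5 = 4*(-3*½)/5 = (⅘)*(-3/2) = -6/5)
b(W, s) = -6/5 + 2*W*s (b(W, s) = (2*W)*s - 6/5 = 2*W*s - 6/5 = -6/5 + 2*W*s)
((5 - 1*(-3))*75)*b(0, -3) = ((5 - 1*(-3))*75)*(-6/5 + 2*0*(-3)) = ((5 + 3)*75)*(-6/5 + 0) = (8*75)*(-6/5) = 600*(-6/5) = -720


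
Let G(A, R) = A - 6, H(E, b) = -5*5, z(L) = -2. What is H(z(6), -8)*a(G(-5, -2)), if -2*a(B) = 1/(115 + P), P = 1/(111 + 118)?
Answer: 5725/52672 ≈ 0.10869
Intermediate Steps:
H(E, b) = -25
P = 1/229 ≈ 0.0043668
G(A, R) = -6 + A
a(B) = -229/52672 (a(B) = -1/(2*(115 + 1/229)) = -1/(2*26336/229) = -½*229/26336 = -229/52672)
H(z(6), -8)*a(G(-5, -2)) = -25*(-229/52672) = 5725/52672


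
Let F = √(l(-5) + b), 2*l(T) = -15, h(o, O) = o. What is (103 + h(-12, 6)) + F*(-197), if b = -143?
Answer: 91 - 197*I*√602/2 ≈ 91.0 - 2416.8*I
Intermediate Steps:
l(T) = -15/2 (l(T) = (½)*(-15) = -15/2)
F = I*√602/2 (F = √(-15/2 - 143) = √(-301/2) = I*√602/2 ≈ 12.268*I)
(103 + h(-12, 6)) + F*(-197) = (103 - 12) + (I*√602/2)*(-197) = 91 - 197*I*√602/2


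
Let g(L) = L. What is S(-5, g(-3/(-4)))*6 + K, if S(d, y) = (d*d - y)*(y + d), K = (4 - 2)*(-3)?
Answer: -4995/8 ≈ -624.38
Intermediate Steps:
K = -6 (K = 2*(-3) = -6)
S(d, y) = (d + y)*(d² - y) (S(d, y) = (d² - y)*(d + y) = (d + y)*(d² - y))
S(-5, g(-3/(-4)))*6 + K = ((-5)³ - (-3/(-4))² - 3/(-4)*(-5)² - 1*(-5)*(-3/(-4)))*6 - 6 = (-125 - (-3*(-¼))² - 3*(-¼)*25 - 1*(-5)*(-3*(-¼)))*6 - 6 = (-125 - (¾)² + (¾)*25 - 1*(-5)*¾)*6 - 6 = (-125 - 1*9/16 + 75/4 + 15/4)*6 - 6 = (-125 - 9/16 + 75/4 + 15/4)*6 - 6 = -1649/16*6 - 6 = -4947/8 - 6 = -4995/8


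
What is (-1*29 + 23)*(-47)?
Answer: 282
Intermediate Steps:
(-1*29 + 23)*(-47) = (-29 + 23)*(-47) = -6*(-47) = 282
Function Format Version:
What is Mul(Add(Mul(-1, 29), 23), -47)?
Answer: 282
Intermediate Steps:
Mul(Add(Mul(-1, 29), 23), -47) = Mul(Add(-29, 23), -47) = Mul(-6, -47) = 282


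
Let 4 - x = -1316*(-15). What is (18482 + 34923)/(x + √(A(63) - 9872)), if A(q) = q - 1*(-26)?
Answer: -1054001080/389519479 - 160215*I*√1087/389519479 ≈ -2.7059 - 0.013561*I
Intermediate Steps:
A(q) = 26 + q (A(q) = q + 26 = 26 + q)
x = -19736 (x = 4 - (-1316)*(-15) = 4 - 1*19740 = 4 - 19740 = -19736)
(18482 + 34923)/(x + √(A(63) - 9872)) = (18482 + 34923)/(-19736 + √((26 + 63) - 9872)) = 53405/(-19736 + √(89 - 9872)) = 53405/(-19736 + √(-9783)) = 53405/(-19736 + 3*I*√1087)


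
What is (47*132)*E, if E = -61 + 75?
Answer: 86856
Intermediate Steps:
E = 14
(47*132)*E = (47*132)*14 = 6204*14 = 86856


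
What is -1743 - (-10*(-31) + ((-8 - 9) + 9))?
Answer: -2045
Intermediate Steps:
-1743 - (-10*(-31) + ((-8 - 9) + 9)) = -1743 - (310 + (-17 + 9)) = -1743 - (310 - 8) = -1743 - 1*302 = -1743 - 302 = -2045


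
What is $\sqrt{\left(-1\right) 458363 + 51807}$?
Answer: $2 i \sqrt{101639} \approx 637.62 i$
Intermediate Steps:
$\sqrt{\left(-1\right) 458363 + 51807} = \sqrt{-458363 + 51807} = \sqrt{-406556} = 2 i \sqrt{101639}$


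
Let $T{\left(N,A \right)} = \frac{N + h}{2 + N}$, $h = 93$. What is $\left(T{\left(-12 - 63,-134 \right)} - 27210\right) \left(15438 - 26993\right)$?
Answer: $\frac{22952251140}{73} \approx 3.1441 \cdot 10^{8}$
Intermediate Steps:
$T{\left(N,A \right)} = \frac{93 + N}{2 + N}$ ($T{\left(N,A \right)} = \frac{N + 93}{2 + N} = \frac{93 + N}{2 + N}$)
$\left(T{\left(-12 - 63,-134 \right)} - 27210\right) \left(15438 - 26993\right) = \left(\frac{93 - 75}{2 - 75} - 27210\right) \left(15438 - 26993\right) = \left(\frac{93 - 75}{2 - 75} - 27210\right) \left(-11555\right) = \left(\frac{1}{-73} \cdot 18 - 27210\right) \left(-11555\right) = \left(\left(- \frac{1}{73}\right) 18 - 27210\right) \left(-11555\right) = \left(- \frac{18}{73} - 27210\right) \left(-11555\right) = \left(- \frac{1986348}{73}\right) \left(-11555\right) = \frac{22952251140}{73}$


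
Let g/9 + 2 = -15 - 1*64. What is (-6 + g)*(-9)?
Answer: 6615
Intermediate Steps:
g = -729 (g = -18 + 9*(-15 - 1*64) = -18 + 9*(-15 - 64) = -18 + 9*(-79) = -18 - 711 = -729)
(-6 + g)*(-9) = (-6 - 729)*(-9) = -735*(-9) = 6615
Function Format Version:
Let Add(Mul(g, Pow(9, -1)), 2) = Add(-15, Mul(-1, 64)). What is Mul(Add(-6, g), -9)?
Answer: 6615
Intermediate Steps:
g = -729 (g = Add(-18, Mul(9, Add(-15, Mul(-1, 64)))) = Add(-18, Mul(9, Add(-15, -64))) = Add(-18, Mul(9, -79)) = Add(-18, -711) = -729)
Mul(Add(-6, g), -9) = Mul(Add(-6, -729), -9) = Mul(-735, -9) = 6615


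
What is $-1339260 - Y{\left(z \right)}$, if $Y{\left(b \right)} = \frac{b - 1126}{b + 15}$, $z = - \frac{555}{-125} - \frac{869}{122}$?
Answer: $- \frac{50308537937}{37567} \approx -1.3392 \cdot 10^{6}$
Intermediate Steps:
$z = - \frac{8183}{3050}$ ($z = \left(-555\right) \left(- \frac{1}{125}\right) - \frac{869}{122} = \frac{111}{25} - \frac{869}{122} = - \frac{8183}{3050} \approx -2.6829$)
$Y{\left(b \right)} = \frac{-1126 + b}{15 + b}$
$-1339260 - Y{\left(z \right)} = -1339260 - \frac{-1126 - \frac{8183}{3050}}{15 - \frac{8183}{3050}} = -1339260 - \frac{1}{\frac{37567}{3050}} \left(- \frac{3442483}{3050}\right) = -1339260 - \frac{3050}{37567} \left(- \frac{3442483}{3050}\right) = -1339260 - - \frac{3442483}{37567} = -1339260 + \frac{3442483}{37567} = - \frac{50308537937}{37567}$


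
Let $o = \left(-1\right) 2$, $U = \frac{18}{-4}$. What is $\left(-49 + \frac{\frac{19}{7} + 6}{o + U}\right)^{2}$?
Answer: $\frac{20985561}{8281} \approx 2534.2$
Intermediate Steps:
$U = - \frac{9}{2}$ ($U = 18 \left(- \frac{1}{4}\right) = - \frac{9}{2} \approx -4.5$)
$o = -2$
$\left(-49 + \frac{\frac{19}{7} + 6}{o + U}\right)^{2} = \left(-49 + \frac{\frac{19}{7} + 6}{-2 - \frac{9}{2}}\right)^{2} = \left(-49 + \frac{19 \cdot \frac{1}{7} + 6}{- \frac{13}{2}}\right)^{2} = \left(-49 + \left(\frac{19}{7} + 6\right) \left(- \frac{2}{13}\right)\right)^{2} = \left(-49 + \frac{61}{7} \left(- \frac{2}{13}\right)\right)^{2} = \left(-49 - \frac{122}{91}\right)^{2} = \left(- \frac{4581}{91}\right)^{2} = \frac{20985561}{8281}$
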